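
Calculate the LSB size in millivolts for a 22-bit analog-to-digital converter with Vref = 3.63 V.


The resolution (LSB) of an ADC is Vref / 2^n.
LSB = 3.63 / 2^22
LSB = 3.63 / 4194304
LSB = 8.7e-07 V = 0.00086546 mV

0.00086546 mV


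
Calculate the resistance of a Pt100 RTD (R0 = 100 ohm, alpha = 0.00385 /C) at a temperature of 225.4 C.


The RTD equation: Rt = R0 * (1 + alpha * T).
Rt = 100 * (1 + 0.00385 * 225.4)
Rt = 100 * (1 + 0.86779)
Rt = 100 * 1.86779
Rt = 186.779 ohm

186.779 ohm


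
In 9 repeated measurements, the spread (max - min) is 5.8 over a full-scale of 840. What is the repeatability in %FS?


Repeatability = (spread / full scale) * 100%.
R = (5.8 / 840) * 100
R = 0.69 %FS

0.69 %FS


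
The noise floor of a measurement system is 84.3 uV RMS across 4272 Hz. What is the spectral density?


Noise spectral density = Vrms / sqrt(BW).
NSD = 84.3 / sqrt(4272)
NSD = 84.3 / 65.3605
NSD = 1.2898 uV/sqrt(Hz)

1.2898 uV/sqrt(Hz)


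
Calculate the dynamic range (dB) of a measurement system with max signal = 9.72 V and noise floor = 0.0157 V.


Dynamic range = 20 * log10(Vmax / Vnoise).
DR = 20 * log10(9.72 / 0.0157)
DR = 20 * log10(619.11)
DR = 55.84 dB

55.84 dB


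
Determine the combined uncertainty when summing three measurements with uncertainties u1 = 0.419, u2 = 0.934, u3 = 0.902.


For a sum of independent quantities, uc = sqrt(u1^2 + u2^2 + u3^2).
uc = sqrt(0.419^2 + 0.934^2 + 0.902^2)
uc = sqrt(0.175561 + 0.872356 + 0.813604)
uc = 1.3644

1.3644


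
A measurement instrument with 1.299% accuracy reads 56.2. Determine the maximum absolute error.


Absolute error = (accuracy% / 100) * reading.
Error = (1.299 / 100) * 56.2
Error = 0.01299 * 56.2
Error = 0.73

0.73


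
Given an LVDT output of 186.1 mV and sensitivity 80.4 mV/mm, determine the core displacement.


Displacement = Vout / sensitivity.
d = 186.1 / 80.4
d = 2.315 mm

2.315 mm


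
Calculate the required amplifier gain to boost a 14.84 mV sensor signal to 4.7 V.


Gain = Vout / Vin (converting to same units).
G = 4.7 V / 14.84 mV
G = 4700.0 mV / 14.84 mV
G = 316.71

316.71


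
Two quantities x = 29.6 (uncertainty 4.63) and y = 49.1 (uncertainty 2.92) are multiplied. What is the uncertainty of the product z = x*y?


For a product z = x*y, the relative uncertainty is:
uz/z = sqrt((ux/x)^2 + (uy/y)^2)
Relative uncertainties: ux/x = 4.63/29.6 = 0.156419
uy/y = 2.92/49.1 = 0.05947
z = 29.6 * 49.1 = 1453.4
uz = 1453.4 * sqrt(0.156419^2 + 0.05947^2) = 243.209

243.209


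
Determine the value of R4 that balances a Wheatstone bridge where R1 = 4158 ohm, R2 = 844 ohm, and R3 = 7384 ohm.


At balance: R1*R4 = R2*R3, so R4 = R2*R3/R1.
R4 = 844 * 7384 / 4158
R4 = 6232096 / 4158
R4 = 1498.82 ohm

1498.82 ohm


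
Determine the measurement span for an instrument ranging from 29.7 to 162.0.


Span = upper range - lower range.
Span = 162.0 - (29.7)
Span = 132.3

132.3


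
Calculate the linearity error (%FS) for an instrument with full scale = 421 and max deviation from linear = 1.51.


Linearity error = (max deviation / full scale) * 100%.
Linearity = (1.51 / 421) * 100
Linearity = 0.359 %FS

0.359 %FS


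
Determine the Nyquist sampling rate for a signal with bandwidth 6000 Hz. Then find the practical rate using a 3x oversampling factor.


By Nyquist theorem, fs_min = 2 * fmax.
fs_min = 2 * 6000 = 12000 Hz
Practical rate = 3 * fs_min = 3 * 12000 = 36000 Hz

fs_min = 12000 Hz, fs_practical = 36000 Hz


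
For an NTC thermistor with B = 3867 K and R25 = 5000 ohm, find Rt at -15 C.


NTC thermistor equation: Rt = R25 * exp(B * (1/T - 1/T25)).
T in Kelvin: 258.15 K, T25 = 298.15 K
1/T - 1/T25 = 1/258.15 - 1/298.15 = 0.0005197
B * (1/T - 1/T25) = 3867 * 0.0005197 = 2.0097
Rt = 5000 * exp(2.0097) = 37304.7 ohm

37304.7 ohm


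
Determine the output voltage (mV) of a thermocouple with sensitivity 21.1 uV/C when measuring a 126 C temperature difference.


The thermocouple output V = sensitivity * dT.
V = 21.1 uV/C * 126 C
V = 2658.6 uV
V = 2.659 mV

2.659 mV


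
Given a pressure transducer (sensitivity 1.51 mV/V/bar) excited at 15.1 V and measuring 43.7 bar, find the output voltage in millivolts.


Output = sensitivity * Vex * P.
Vout = 1.51 * 15.1 * 43.7
Vout = 22.801 * 43.7
Vout = 996.4 mV

996.4 mV


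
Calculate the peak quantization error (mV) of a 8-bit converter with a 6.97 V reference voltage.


The maximum quantization error is +/- LSB/2.
LSB = Vref / 2^n = 6.97 / 256 = 0.02722656 V
Max error = LSB / 2 = 0.02722656 / 2 = 0.01361328 V
Max error = 13.6133 mV

13.6133 mV


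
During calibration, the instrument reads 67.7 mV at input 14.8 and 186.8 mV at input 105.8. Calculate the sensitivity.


Sensitivity = (y2 - y1) / (x2 - x1).
S = (186.8 - 67.7) / (105.8 - 14.8)
S = 119.1 / 91.0
S = 1.3088 mV/unit

1.3088 mV/unit


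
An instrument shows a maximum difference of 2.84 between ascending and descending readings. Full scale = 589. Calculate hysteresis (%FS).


Hysteresis = (max difference / full scale) * 100%.
H = (2.84 / 589) * 100
H = 0.482 %FS

0.482 %FS


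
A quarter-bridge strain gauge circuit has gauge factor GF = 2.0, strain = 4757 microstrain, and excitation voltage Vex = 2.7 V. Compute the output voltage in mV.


Quarter bridge output: Vout = (GF * epsilon * Vex) / 4.
Vout = (2.0 * 4757e-6 * 2.7) / 4
Vout = 0.0256878 / 4 V
Vout = 0.00642195 V = 6.4219 mV

6.4219 mV


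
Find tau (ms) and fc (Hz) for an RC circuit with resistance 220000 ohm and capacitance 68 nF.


Time constant: tau = R * C.
tau = 220000 * 6.80e-08 = 0.01496 s
tau = 14.96 ms
Cutoff frequency: fc = 1 / (2*pi*R*C).
fc = 1 / (2*pi*0.01496) = 10.64 Hz

tau = 14.96 ms, fc = 10.64 Hz


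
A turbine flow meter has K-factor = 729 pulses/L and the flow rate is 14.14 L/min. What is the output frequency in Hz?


Frequency = K * Q / 60 (converting L/min to L/s).
f = 729 * 14.14 / 60
f = 10308.06 / 60
f = 171.8 Hz

171.8 Hz


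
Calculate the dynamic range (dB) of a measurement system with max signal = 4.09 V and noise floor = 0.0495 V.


Dynamic range = 20 * log10(Vmax / Vnoise).
DR = 20 * log10(4.09 / 0.0495)
DR = 20 * log10(82.63)
DR = 38.34 dB

38.34 dB


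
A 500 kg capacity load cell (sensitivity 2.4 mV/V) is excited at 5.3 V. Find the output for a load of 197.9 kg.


Vout = rated_output * Vex * (load / capacity).
Vout = 2.4 * 5.3 * (197.9 / 500)
Vout = 2.4 * 5.3 * 0.3958
Vout = 5.035 mV

5.035 mV


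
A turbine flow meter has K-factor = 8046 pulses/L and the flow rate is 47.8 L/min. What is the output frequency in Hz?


Frequency = K * Q / 60 (converting L/min to L/s).
f = 8046 * 47.8 / 60
f = 384598.8 / 60
f = 6409.98 Hz

6409.98 Hz


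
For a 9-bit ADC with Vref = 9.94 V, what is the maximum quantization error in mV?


The maximum quantization error is +/- LSB/2.
LSB = Vref / 2^n = 9.94 / 512 = 0.01941406 V
Max error = LSB / 2 = 0.01941406 / 2 = 0.00970703 V
Max error = 9.707 mV

9.707 mV


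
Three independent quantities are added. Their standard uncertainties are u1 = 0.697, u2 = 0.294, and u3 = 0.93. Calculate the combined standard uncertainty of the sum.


For a sum of independent quantities, uc = sqrt(u1^2 + u2^2 + u3^2).
uc = sqrt(0.697^2 + 0.294^2 + 0.93^2)
uc = sqrt(0.485809 + 0.086436 + 0.8649)
uc = 1.1988

1.1988


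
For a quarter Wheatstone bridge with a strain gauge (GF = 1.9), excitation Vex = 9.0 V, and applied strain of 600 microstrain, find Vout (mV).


Quarter bridge output: Vout = (GF * epsilon * Vex) / 4.
Vout = (1.9 * 600e-6 * 9.0) / 4
Vout = 0.01026 / 4 V
Vout = 0.002565 V = 2.565 mV

2.565 mV


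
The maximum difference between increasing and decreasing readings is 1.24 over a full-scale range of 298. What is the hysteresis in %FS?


Hysteresis = (max difference / full scale) * 100%.
H = (1.24 / 298) * 100
H = 0.416 %FS

0.416 %FS


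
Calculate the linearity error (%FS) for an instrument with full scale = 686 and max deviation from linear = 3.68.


Linearity error = (max deviation / full scale) * 100%.
Linearity = (3.68 / 686) * 100
Linearity = 0.536 %FS

0.536 %FS


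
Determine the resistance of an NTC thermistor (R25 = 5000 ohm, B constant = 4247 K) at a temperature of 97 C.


NTC thermistor equation: Rt = R25 * exp(B * (1/T - 1/T25)).
T in Kelvin: 370.15 K, T25 = 298.15 K
1/T - 1/T25 = 1/370.15 - 1/298.15 = -0.00065241
B * (1/T - 1/T25) = 4247 * -0.00065241 = -2.7708
Rt = 5000 * exp(-2.7708) = 313.1 ohm

313.1 ohm


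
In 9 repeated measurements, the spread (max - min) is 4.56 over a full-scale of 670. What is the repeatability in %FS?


Repeatability = (spread / full scale) * 100%.
R = (4.56 / 670) * 100
R = 0.681 %FS

0.681 %FS


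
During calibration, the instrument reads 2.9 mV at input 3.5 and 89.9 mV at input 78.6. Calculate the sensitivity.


Sensitivity = (y2 - y1) / (x2 - x1).
S = (89.9 - 2.9) / (78.6 - 3.5)
S = 87.0 / 75.1
S = 1.1585 mV/unit

1.1585 mV/unit


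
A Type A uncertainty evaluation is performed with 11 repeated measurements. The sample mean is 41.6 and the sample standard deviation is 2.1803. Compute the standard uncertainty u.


The standard uncertainty for Type A evaluation is u = s / sqrt(n).
u = 2.1803 / sqrt(11)
u = 2.1803 / 3.3166
u = 0.6574

0.6574


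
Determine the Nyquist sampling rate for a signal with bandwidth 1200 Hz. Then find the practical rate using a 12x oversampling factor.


By Nyquist theorem, fs_min = 2 * fmax.
fs_min = 2 * 1200 = 2400 Hz
Practical rate = 12 * fs_min = 12 * 2400 = 28800 Hz

fs_min = 2400 Hz, fs_practical = 28800 Hz


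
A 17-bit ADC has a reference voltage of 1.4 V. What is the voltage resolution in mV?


The resolution (LSB) of an ADC is Vref / 2^n.
LSB = 1.4 / 2^17
LSB = 1.4 / 131072
LSB = 1.068e-05 V = 0.01068115 mV

0.01068115 mV


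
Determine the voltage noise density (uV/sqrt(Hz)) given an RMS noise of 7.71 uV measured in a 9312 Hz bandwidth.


Noise spectral density = Vrms / sqrt(BW).
NSD = 7.71 / sqrt(9312)
NSD = 7.71 / 96.4987
NSD = 0.0799 uV/sqrt(Hz)

0.0799 uV/sqrt(Hz)


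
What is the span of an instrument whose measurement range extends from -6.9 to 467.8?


Span = upper range - lower range.
Span = 467.8 - (-6.9)
Span = 474.7

474.7


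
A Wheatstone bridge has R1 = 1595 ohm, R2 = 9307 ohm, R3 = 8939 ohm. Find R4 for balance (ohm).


At balance: R1*R4 = R2*R3, so R4 = R2*R3/R1.
R4 = 9307 * 8939 / 1595
R4 = 83195273 / 1595
R4 = 52160.05 ohm

52160.05 ohm


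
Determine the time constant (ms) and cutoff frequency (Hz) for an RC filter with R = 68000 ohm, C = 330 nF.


Time constant: tau = R * C.
tau = 68000 * 3.30e-07 = 0.02244 s
tau = 22.44 ms
Cutoff frequency: fc = 1 / (2*pi*R*C).
fc = 1 / (2*pi*0.02244) = 7.09 Hz

tau = 22.44 ms, fc = 7.09 Hz


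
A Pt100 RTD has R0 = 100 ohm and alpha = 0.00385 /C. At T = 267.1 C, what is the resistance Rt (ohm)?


The RTD equation: Rt = R0 * (1 + alpha * T).
Rt = 100 * (1 + 0.00385 * 267.1)
Rt = 100 * (1 + 1.028335)
Rt = 100 * 2.028335
Rt = 202.834 ohm

202.834 ohm


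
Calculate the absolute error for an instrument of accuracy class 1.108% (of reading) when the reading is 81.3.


Absolute error = (accuracy% / 100) * reading.
Error = (1.108 / 100) * 81.3
Error = 0.01108 * 81.3
Error = 0.9008

0.9008


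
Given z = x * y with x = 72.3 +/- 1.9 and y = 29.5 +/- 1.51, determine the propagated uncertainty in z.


For a product z = x*y, the relative uncertainty is:
uz/z = sqrt((ux/x)^2 + (uy/y)^2)
Relative uncertainties: ux/x = 1.9/72.3 = 0.026279
uy/y = 1.51/29.5 = 0.051186
z = 72.3 * 29.5 = 2132.8
uz = 2132.8 * sqrt(0.026279^2 + 0.051186^2) = 122.721

122.721


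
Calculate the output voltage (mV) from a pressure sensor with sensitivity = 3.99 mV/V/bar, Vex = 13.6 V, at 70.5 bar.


Output = sensitivity * Vex * P.
Vout = 3.99 * 13.6 * 70.5
Vout = 54.264 * 70.5
Vout = 3825.61 mV

3825.61 mV


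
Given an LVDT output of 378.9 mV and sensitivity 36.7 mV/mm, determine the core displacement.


Displacement = Vout / sensitivity.
d = 378.9 / 36.7
d = 10.324 mm

10.324 mm


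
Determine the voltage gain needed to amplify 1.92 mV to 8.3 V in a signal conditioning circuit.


Gain = Vout / Vin (converting to same units).
G = 8.3 V / 1.92 mV
G = 8300.0 mV / 1.92 mV
G = 4322.92

4322.92


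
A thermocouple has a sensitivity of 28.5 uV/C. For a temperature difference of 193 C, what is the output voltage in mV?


The thermocouple output V = sensitivity * dT.
V = 28.5 uV/C * 193 C
V = 5500.5 uV
V = 5.5 mV

5.5 mV


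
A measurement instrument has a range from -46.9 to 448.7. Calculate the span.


Span = upper range - lower range.
Span = 448.7 - (-46.9)
Span = 495.6

495.6


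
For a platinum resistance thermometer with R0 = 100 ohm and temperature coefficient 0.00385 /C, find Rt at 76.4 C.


The RTD equation: Rt = R0 * (1 + alpha * T).
Rt = 100 * (1 + 0.00385 * 76.4)
Rt = 100 * (1 + 0.29414)
Rt = 100 * 1.29414
Rt = 129.414 ohm

129.414 ohm


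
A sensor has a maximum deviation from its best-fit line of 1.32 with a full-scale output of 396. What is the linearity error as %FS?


Linearity error = (max deviation / full scale) * 100%.
Linearity = (1.32 / 396) * 100
Linearity = 0.333 %FS

0.333 %FS


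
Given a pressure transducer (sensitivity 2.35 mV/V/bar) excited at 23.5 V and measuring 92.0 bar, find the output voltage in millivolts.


Output = sensitivity * Vex * P.
Vout = 2.35 * 23.5 * 92.0
Vout = 55.225 * 92.0
Vout = 5080.7 mV

5080.7 mV


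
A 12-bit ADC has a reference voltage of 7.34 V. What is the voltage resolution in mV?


The resolution (LSB) of an ADC is Vref / 2^n.
LSB = 7.34 / 2^12
LSB = 7.34 / 4096
LSB = 0.00179199 V = 1.79199219 mV

1.79199219 mV


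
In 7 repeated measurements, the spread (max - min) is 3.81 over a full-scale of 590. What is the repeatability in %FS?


Repeatability = (spread / full scale) * 100%.
R = (3.81 / 590) * 100
R = 0.646 %FS

0.646 %FS


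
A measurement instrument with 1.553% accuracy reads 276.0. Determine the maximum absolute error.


Absolute error = (accuracy% / 100) * reading.
Error = (1.553 / 100) * 276.0
Error = 0.01553 * 276.0
Error = 4.2863

4.2863


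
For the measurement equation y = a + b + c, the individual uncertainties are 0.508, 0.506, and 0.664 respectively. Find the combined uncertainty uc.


For a sum of independent quantities, uc = sqrt(u1^2 + u2^2 + u3^2).
uc = sqrt(0.508^2 + 0.506^2 + 0.664^2)
uc = sqrt(0.258064 + 0.256036 + 0.440896)
uc = 0.9772

0.9772


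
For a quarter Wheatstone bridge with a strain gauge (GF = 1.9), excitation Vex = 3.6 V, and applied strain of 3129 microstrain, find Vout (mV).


Quarter bridge output: Vout = (GF * epsilon * Vex) / 4.
Vout = (1.9 * 3129e-6 * 3.6) / 4
Vout = 0.02140236 / 4 V
Vout = 0.00535059 V = 5.3506 mV

5.3506 mV


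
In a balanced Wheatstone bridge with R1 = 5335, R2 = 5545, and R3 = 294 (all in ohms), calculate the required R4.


At balance: R1*R4 = R2*R3, so R4 = R2*R3/R1.
R4 = 5545 * 294 / 5335
R4 = 1630230 / 5335
R4 = 305.57 ohm

305.57 ohm


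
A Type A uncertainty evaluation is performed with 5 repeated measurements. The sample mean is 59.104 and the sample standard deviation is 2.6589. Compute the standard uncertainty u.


The standard uncertainty for Type A evaluation is u = s / sqrt(n).
u = 2.6589 / sqrt(5)
u = 2.6589 / 2.2361
u = 1.1891

1.1891


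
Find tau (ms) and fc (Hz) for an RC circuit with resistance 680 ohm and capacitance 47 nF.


Time constant: tau = R * C.
tau = 680 * 4.70e-08 = 3.196e-05 s
tau = 0.032 ms
Cutoff frequency: fc = 1 / (2*pi*R*C).
fc = 1 / (2*pi*3.196e-05) = 4979.82 Hz

tau = 0.032 ms, fc = 4979.82 Hz


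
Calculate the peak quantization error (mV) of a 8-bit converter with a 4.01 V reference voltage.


The maximum quantization error is +/- LSB/2.
LSB = Vref / 2^n = 4.01 / 256 = 0.01566406 V
Max error = LSB / 2 = 0.01566406 / 2 = 0.00783203 V
Max error = 7.832 mV

7.832 mV


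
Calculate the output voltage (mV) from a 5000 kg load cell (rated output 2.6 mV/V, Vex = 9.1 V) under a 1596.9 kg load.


Vout = rated_output * Vex * (load / capacity).
Vout = 2.6 * 9.1 * (1596.9 / 5000)
Vout = 2.6 * 9.1 * 0.31938
Vout = 7.557 mV

7.557 mV


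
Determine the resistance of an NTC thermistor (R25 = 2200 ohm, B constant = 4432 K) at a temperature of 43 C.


NTC thermistor equation: Rt = R25 * exp(B * (1/T - 1/T25)).
T in Kelvin: 316.15 K, T25 = 298.15 K
1/T - 1/T25 = 1/316.15 - 1/298.15 = -0.00019096
B * (1/T - 1/T25) = 4432 * -0.00019096 = -0.8463
Rt = 2200 * exp(-0.8463) = 943.8 ohm

943.8 ohm


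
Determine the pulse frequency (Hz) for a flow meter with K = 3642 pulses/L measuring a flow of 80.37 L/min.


Frequency = K * Q / 60 (converting L/min to L/s).
f = 3642 * 80.37 / 60
f = 292707.54 / 60
f = 4878.46 Hz

4878.46 Hz


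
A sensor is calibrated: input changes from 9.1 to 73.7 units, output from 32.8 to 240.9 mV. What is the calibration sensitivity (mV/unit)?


Sensitivity = (y2 - y1) / (x2 - x1).
S = (240.9 - 32.8) / (73.7 - 9.1)
S = 208.1 / 64.6
S = 3.2214 mV/unit

3.2214 mV/unit


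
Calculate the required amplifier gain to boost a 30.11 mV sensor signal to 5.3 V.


Gain = Vout / Vin (converting to same units).
G = 5.3 V / 30.11 mV
G = 5300.0 mV / 30.11 mV
G = 176.02

176.02


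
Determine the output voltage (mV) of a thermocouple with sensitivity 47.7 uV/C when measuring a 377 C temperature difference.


The thermocouple output V = sensitivity * dT.
V = 47.7 uV/C * 377 C
V = 17982.9 uV
V = 17.983 mV

17.983 mV


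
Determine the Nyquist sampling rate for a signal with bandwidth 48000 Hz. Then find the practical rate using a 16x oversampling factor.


By Nyquist theorem, fs_min = 2 * fmax.
fs_min = 2 * 48000 = 96000 Hz
Practical rate = 16 * fs_min = 16 * 96000 = 1536000 Hz

fs_min = 96000 Hz, fs_practical = 1536000 Hz


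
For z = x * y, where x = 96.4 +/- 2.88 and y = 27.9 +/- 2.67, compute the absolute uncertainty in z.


For a product z = x*y, the relative uncertainty is:
uz/z = sqrt((ux/x)^2 + (uy/y)^2)
Relative uncertainties: ux/x = 2.88/96.4 = 0.029876
uy/y = 2.67/27.9 = 0.095699
z = 96.4 * 27.9 = 2689.6
uz = 2689.6 * sqrt(0.029876^2 + 0.095699^2) = 269.639

269.639


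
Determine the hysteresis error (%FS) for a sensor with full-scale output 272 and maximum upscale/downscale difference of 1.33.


Hysteresis = (max difference / full scale) * 100%.
H = (1.33 / 272) * 100
H = 0.489 %FS

0.489 %FS


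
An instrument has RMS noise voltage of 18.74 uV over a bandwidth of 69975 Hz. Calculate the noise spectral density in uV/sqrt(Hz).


Noise spectral density = Vrms / sqrt(BW).
NSD = 18.74 / sqrt(69975)
NSD = 18.74 / 264.5279
NSD = 0.0708 uV/sqrt(Hz)

0.0708 uV/sqrt(Hz)


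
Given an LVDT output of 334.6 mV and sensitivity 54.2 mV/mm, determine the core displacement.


Displacement = Vout / sensitivity.
d = 334.6 / 54.2
d = 6.173 mm

6.173 mm


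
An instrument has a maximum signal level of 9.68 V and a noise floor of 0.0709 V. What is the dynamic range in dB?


Dynamic range = 20 * log10(Vmax / Vnoise).
DR = 20 * log10(9.68 / 0.0709)
DR = 20 * log10(136.53)
DR = 42.7 dB

42.7 dB


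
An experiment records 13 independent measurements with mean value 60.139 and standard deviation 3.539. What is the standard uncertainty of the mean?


The standard uncertainty for Type A evaluation is u = s / sqrt(n).
u = 3.539 / sqrt(13)
u = 3.539 / 3.6056
u = 0.9815

0.9815


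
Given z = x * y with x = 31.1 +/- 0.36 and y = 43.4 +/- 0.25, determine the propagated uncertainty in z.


For a product z = x*y, the relative uncertainty is:
uz/z = sqrt((ux/x)^2 + (uy/y)^2)
Relative uncertainties: ux/x = 0.36/31.1 = 0.011576
uy/y = 0.25/43.4 = 0.00576
z = 31.1 * 43.4 = 1349.7
uz = 1349.7 * sqrt(0.011576^2 + 0.00576^2) = 17.452

17.452


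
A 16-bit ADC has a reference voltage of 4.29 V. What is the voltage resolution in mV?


The resolution (LSB) of an ADC is Vref / 2^n.
LSB = 4.29 / 2^16
LSB = 4.29 / 65536
LSB = 6.546e-05 V = 0.06546021 mV

0.06546021 mV


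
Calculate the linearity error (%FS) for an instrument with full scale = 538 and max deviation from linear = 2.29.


Linearity error = (max deviation / full scale) * 100%.
Linearity = (2.29 / 538) * 100
Linearity = 0.426 %FS

0.426 %FS


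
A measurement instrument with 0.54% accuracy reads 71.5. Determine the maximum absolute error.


Absolute error = (accuracy% / 100) * reading.
Error = (0.54 / 100) * 71.5
Error = 0.0054 * 71.5
Error = 0.3861

0.3861


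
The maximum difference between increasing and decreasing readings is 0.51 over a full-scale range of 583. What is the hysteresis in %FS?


Hysteresis = (max difference / full scale) * 100%.
H = (0.51 / 583) * 100
H = 0.087 %FS

0.087 %FS


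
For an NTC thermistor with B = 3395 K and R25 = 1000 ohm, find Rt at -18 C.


NTC thermistor equation: Rt = R25 * exp(B * (1/T - 1/T25)).
T in Kelvin: 255.15 K, T25 = 298.15 K
1/T - 1/T25 = 1/255.15 - 1/298.15 = 0.00056525
B * (1/T - 1/T25) = 3395 * 0.00056525 = 1.919
Rt = 1000 * exp(1.919) = 6814.2 ohm

6814.2 ohm


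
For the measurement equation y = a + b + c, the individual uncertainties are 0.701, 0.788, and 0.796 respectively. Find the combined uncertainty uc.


For a sum of independent quantities, uc = sqrt(u1^2 + u2^2 + u3^2).
uc = sqrt(0.701^2 + 0.788^2 + 0.796^2)
uc = sqrt(0.491401 + 0.620944 + 0.633616)
uc = 1.3213

1.3213


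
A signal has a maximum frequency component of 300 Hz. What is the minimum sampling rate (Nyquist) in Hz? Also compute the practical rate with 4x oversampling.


By Nyquist theorem, fs_min = 2 * fmax.
fs_min = 2 * 300 = 600 Hz
Practical rate = 4 * fs_min = 4 * 600 = 2400 Hz

fs_min = 600 Hz, fs_practical = 2400 Hz


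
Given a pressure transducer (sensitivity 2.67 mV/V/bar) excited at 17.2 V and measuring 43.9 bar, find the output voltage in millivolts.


Output = sensitivity * Vex * P.
Vout = 2.67 * 17.2 * 43.9
Vout = 45.924 * 43.9
Vout = 2016.06 mV

2016.06 mV


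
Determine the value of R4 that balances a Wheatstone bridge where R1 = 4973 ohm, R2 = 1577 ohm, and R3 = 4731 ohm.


At balance: R1*R4 = R2*R3, so R4 = R2*R3/R1.
R4 = 1577 * 4731 / 4973
R4 = 7460787 / 4973
R4 = 1500.26 ohm

1500.26 ohm


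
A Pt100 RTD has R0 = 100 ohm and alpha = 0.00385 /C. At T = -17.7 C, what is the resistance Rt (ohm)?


The RTD equation: Rt = R0 * (1 + alpha * T).
Rt = 100 * (1 + 0.00385 * -17.7)
Rt = 100 * (1 + -0.068145)
Rt = 100 * 0.931855
Rt = 93.186 ohm

93.186 ohm


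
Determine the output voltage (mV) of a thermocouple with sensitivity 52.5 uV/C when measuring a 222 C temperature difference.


The thermocouple output V = sensitivity * dT.
V = 52.5 uV/C * 222 C
V = 11655.0 uV
V = 11.655 mV

11.655 mV


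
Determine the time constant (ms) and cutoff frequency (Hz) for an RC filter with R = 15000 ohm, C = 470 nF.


Time constant: tau = R * C.
tau = 15000 * 4.70e-07 = 0.00705 s
tau = 7.05 ms
Cutoff frequency: fc = 1 / (2*pi*R*C).
fc = 1 / (2*pi*0.00705) = 22.58 Hz

tau = 7.05 ms, fc = 22.58 Hz


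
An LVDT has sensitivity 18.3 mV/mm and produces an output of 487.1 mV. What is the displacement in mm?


Displacement = Vout / sensitivity.
d = 487.1 / 18.3
d = 26.617 mm

26.617 mm


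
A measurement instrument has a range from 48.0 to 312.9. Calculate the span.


Span = upper range - lower range.
Span = 312.9 - (48.0)
Span = 264.9

264.9


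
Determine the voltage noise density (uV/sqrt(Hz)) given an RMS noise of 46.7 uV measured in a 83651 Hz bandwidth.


Noise spectral density = Vrms / sqrt(BW).
NSD = 46.7 / sqrt(83651)
NSD = 46.7 / 289.2248
NSD = 0.1615 uV/sqrt(Hz)

0.1615 uV/sqrt(Hz)


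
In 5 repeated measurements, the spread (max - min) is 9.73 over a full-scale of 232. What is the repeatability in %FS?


Repeatability = (spread / full scale) * 100%.
R = (9.73 / 232) * 100
R = 4.194 %FS

4.194 %FS


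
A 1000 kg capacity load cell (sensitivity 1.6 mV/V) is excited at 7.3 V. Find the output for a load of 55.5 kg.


Vout = rated_output * Vex * (load / capacity).
Vout = 1.6 * 7.3 * (55.5 / 1000)
Vout = 1.6 * 7.3 * 0.0555
Vout = 0.648 mV

0.648 mV


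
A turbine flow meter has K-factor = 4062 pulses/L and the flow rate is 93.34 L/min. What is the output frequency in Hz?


Frequency = K * Q / 60 (converting L/min to L/s).
f = 4062 * 93.34 / 60
f = 379147.08 / 60
f = 6319.12 Hz

6319.12 Hz


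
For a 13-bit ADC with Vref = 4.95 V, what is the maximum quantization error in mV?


The maximum quantization error is +/- LSB/2.
LSB = Vref / 2^n = 4.95 / 8192 = 0.00060425 V
Max error = LSB / 2 = 0.00060425 / 2 = 0.00030212 V
Max error = 0.3021 mV

0.3021 mV


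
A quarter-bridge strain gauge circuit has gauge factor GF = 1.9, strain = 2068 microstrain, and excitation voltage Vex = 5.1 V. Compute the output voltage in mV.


Quarter bridge output: Vout = (GF * epsilon * Vex) / 4.
Vout = (1.9 * 2068e-6 * 5.1) / 4
Vout = 0.02003892 / 4 V
Vout = 0.00500973 V = 5.0097 mV

5.0097 mV


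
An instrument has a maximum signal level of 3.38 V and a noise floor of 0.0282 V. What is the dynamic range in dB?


Dynamic range = 20 * log10(Vmax / Vnoise).
DR = 20 * log10(3.38 / 0.0282)
DR = 20 * log10(119.86)
DR = 41.57 dB

41.57 dB


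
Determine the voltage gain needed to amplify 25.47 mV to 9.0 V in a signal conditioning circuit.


Gain = Vout / Vin (converting to same units).
G = 9.0 V / 25.47 mV
G = 9000.0 mV / 25.47 mV
G = 353.36

353.36


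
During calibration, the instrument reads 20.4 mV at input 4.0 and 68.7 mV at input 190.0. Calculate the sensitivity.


Sensitivity = (y2 - y1) / (x2 - x1).
S = (68.7 - 20.4) / (190.0 - 4.0)
S = 48.3 / 186.0
S = 0.2597 mV/unit

0.2597 mV/unit


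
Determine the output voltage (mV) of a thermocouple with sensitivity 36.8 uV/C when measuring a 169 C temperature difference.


The thermocouple output V = sensitivity * dT.
V = 36.8 uV/C * 169 C
V = 6219.2 uV
V = 6.219 mV

6.219 mV


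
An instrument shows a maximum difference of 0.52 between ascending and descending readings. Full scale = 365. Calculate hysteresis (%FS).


Hysteresis = (max difference / full scale) * 100%.
H = (0.52 / 365) * 100
H = 0.142 %FS

0.142 %FS


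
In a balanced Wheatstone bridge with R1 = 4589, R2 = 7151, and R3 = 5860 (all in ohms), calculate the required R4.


At balance: R1*R4 = R2*R3, so R4 = R2*R3/R1.
R4 = 7151 * 5860 / 4589
R4 = 41904860 / 4589
R4 = 9131.59 ohm

9131.59 ohm


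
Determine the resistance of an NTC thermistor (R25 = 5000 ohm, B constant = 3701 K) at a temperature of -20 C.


NTC thermistor equation: Rt = R25 * exp(B * (1/T - 1/T25)).
T in Kelvin: 253.15 K, T25 = 298.15 K
1/T - 1/T25 = 1/253.15 - 1/298.15 = 0.00059621
B * (1/T - 1/T25) = 3701 * 0.00059621 = 2.2066
Rt = 5000 * exp(2.2066) = 45422.8 ohm

45422.8 ohm


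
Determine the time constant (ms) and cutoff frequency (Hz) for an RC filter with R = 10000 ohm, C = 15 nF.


Time constant: tau = R * C.
tau = 10000 * 1.50e-08 = 0.00015 s
tau = 0.15 ms
Cutoff frequency: fc = 1 / (2*pi*R*C).
fc = 1 / (2*pi*0.00015) = 1061.03 Hz

tau = 0.15 ms, fc = 1061.03 Hz


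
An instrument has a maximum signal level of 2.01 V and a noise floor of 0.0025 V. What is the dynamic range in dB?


Dynamic range = 20 * log10(Vmax / Vnoise).
DR = 20 * log10(2.01 / 0.0025)
DR = 20 * log10(804.0)
DR = 58.11 dB

58.11 dB


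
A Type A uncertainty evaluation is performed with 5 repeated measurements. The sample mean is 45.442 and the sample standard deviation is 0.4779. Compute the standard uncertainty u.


The standard uncertainty for Type A evaluation is u = s / sqrt(n).
u = 0.4779 / sqrt(5)
u = 0.4779 / 2.2361
u = 0.2137

0.2137


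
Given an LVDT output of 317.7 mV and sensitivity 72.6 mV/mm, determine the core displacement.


Displacement = Vout / sensitivity.
d = 317.7 / 72.6
d = 4.376 mm

4.376 mm


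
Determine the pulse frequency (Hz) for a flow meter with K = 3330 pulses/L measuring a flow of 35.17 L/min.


Frequency = K * Q / 60 (converting L/min to L/s).
f = 3330 * 35.17 / 60
f = 117116.1 / 60
f = 1951.94 Hz

1951.94 Hz


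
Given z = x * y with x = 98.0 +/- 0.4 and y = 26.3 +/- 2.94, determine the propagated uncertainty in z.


For a product z = x*y, the relative uncertainty is:
uz/z = sqrt((ux/x)^2 + (uy/y)^2)
Relative uncertainties: ux/x = 0.4/98.0 = 0.004082
uy/y = 2.94/26.3 = 0.111787
z = 98.0 * 26.3 = 2577.4
uz = 2577.4 * sqrt(0.004082^2 + 0.111787^2) = 288.312

288.312


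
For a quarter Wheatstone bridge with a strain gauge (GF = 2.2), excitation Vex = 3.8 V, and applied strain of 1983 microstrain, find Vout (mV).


Quarter bridge output: Vout = (GF * epsilon * Vex) / 4.
Vout = (2.2 * 1983e-6 * 3.8) / 4
Vout = 0.01657788 / 4 V
Vout = 0.00414447 V = 4.1445 mV

4.1445 mV


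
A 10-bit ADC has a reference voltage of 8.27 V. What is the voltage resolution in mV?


The resolution (LSB) of an ADC is Vref / 2^n.
LSB = 8.27 / 2^10
LSB = 8.27 / 1024
LSB = 0.00807617 V = 8.07617188 mV

8.07617188 mV


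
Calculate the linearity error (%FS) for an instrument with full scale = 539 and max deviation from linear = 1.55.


Linearity error = (max deviation / full scale) * 100%.
Linearity = (1.55 / 539) * 100
Linearity = 0.288 %FS

0.288 %FS


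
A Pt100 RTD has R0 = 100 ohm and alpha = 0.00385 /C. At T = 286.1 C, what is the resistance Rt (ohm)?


The RTD equation: Rt = R0 * (1 + alpha * T).
Rt = 100 * (1 + 0.00385 * 286.1)
Rt = 100 * (1 + 1.101485)
Rt = 100 * 2.101485
Rt = 210.149 ohm

210.149 ohm


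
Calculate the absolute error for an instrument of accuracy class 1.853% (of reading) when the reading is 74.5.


Absolute error = (accuracy% / 100) * reading.
Error = (1.853 / 100) * 74.5
Error = 0.01853 * 74.5
Error = 1.3805

1.3805


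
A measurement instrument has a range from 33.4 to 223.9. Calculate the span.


Span = upper range - lower range.
Span = 223.9 - (33.4)
Span = 190.5

190.5


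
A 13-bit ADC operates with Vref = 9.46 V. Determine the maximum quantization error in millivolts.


The maximum quantization error is +/- LSB/2.
LSB = Vref / 2^n = 9.46 / 8192 = 0.00115479 V
Max error = LSB / 2 = 0.00115479 / 2 = 0.00057739 V
Max error = 0.5774 mV

0.5774 mV


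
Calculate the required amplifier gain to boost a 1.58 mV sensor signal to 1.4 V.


Gain = Vout / Vin (converting to same units).
G = 1.4 V / 1.58 mV
G = 1400.0 mV / 1.58 mV
G = 886.08

886.08


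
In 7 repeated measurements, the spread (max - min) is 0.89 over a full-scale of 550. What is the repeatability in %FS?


Repeatability = (spread / full scale) * 100%.
R = (0.89 / 550) * 100
R = 0.162 %FS

0.162 %FS


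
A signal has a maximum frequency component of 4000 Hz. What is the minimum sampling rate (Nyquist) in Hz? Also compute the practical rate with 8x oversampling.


By Nyquist theorem, fs_min = 2 * fmax.
fs_min = 2 * 4000 = 8000 Hz
Practical rate = 8 * fs_min = 8 * 8000 = 64000 Hz

fs_min = 8000 Hz, fs_practical = 64000 Hz


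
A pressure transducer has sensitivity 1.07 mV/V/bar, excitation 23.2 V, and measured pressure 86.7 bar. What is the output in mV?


Output = sensitivity * Vex * P.
Vout = 1.07 * 23.2 * 86.7
Vout = 24.824 * 86.7
Vout = 2152.24 mV

2152.24 mV


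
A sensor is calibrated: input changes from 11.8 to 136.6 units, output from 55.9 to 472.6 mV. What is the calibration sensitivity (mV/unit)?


Sensitivity = (y2 - y1) / (x2 - x1).
S = (472.6 - 55.9) / (136.6 - 11.8)
S = 416.7 / 124.8
S = 3.3389 mV/unit

3.3389 mV/unit


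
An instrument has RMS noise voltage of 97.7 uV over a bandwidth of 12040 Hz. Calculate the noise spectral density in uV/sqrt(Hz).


Noise spectral density = Vrms / sqrt(BW).
NSD = 97.7 / sqrt(12040)
NSD = 97.7 / 109.7269
NSD = 0.8904 uV/sqrt(Hz)

0.8904 uV/sqrt(Hz)


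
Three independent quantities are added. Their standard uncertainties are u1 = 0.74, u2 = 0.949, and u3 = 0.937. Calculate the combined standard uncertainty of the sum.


For a sum of independent quantities, uc = sqrt(u1^2 + u2^2 + u3^2).
uc = sqrt(0.74^2 + 0.949^2 + 0.937^2)
uc = sqrt(0.5476 + 0.900601 + 0.877969)
uc = 1.5252

1.5252


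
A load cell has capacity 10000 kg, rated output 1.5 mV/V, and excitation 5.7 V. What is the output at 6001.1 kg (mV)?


Vout = rated_output * Vex * (load / capacity).
Vout = 1.5 * 5.7 * (6001.1 / 10000)
Vout = 1.5 * 5.7 * 0.60011
Vout = 5.131 mV

5.131 mV


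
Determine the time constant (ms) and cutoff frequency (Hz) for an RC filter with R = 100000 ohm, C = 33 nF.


Time constant: tau = R * C.
tau = 100000 * 3.30e-08 = 0.0033 s
tau = 3.3 ms
Cutoff frequency: fc = 1 / (2*pi*R*C).
fc = 1 / (2*pi*0.0033) = 48.23 Hz

tau = 3.3 ms, fc = 48.23 Hz


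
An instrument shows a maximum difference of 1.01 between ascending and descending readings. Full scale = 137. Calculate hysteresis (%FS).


Hysteresis = (max difference / full scale) * 100%.
H = (1.01 / 137) * 100
H = 0.737 %FS

0.737 %FS


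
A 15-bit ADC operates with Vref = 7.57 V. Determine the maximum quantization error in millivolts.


The maximum quantization error is +/- LSB/2.
LSB = Vref / 2^n = 7.57 / 32768 = 0.00023102 V
Max error = LSB / 2 = 0.00023102 / 2 = 0.00011551 V
Max error = 0.1155 mV

0.1155 mV


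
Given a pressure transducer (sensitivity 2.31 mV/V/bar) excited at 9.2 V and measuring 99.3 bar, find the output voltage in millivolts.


Output = sensitivity * Vex * P.
Vout = 2.31 * 9.2 * 99.3
Vout = 21.252 * 99.3
Vout = 2110.32 mV

2110.32 mV


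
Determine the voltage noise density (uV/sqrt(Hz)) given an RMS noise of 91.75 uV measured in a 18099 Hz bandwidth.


Noise spectral density = Vrms / sqrt(BW).
NSD = 91.75 / sqrt(18099)
NSD = 91.75 / 134.5325
NSD = 0.682 uV/sqrt(Hz)

0.682 uV/sqrt(Hz)


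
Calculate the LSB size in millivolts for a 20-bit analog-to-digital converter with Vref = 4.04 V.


The resolution (LSB) of an ADC is Vref / 2^n.
LSB = 4.04 / 2^20
LSB = 4.04 / 1048576
LSB = 3.85e-06 V = 0.00385284 mV

0.00385284 mV


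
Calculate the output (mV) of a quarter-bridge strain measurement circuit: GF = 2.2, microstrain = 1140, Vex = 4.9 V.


Quarter bridge output: Vout = (GF * epsilon * Vex) / 4.
Vout = (2.2 * 1140e-6 * 4.9) / 4
Vout = 0.0122892 / 4 V
Vout = 0.0030723 V = 3.0723 mV

3.0723 mV


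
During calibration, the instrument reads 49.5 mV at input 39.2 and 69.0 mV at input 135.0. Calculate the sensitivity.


Sensitivity = (y2 - y1) / (x2 - x1).
S = (69.0 - 49.5) / (135.0 - 39.2)
S = 19.5 / 95.8
S = 0.2035 mV/unit

0.2035 mV/unit


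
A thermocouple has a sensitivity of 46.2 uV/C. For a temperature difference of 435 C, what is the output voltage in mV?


The thermocouple output V = sensitivity * dT.
V = 46.2 uV/C * 435 C
V = 20097.0 uV
V = 20.097 mV

20.097 mV


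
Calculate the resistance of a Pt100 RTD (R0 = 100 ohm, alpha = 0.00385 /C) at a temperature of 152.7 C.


The RTD equation: Rt = R0 * (1 + alpha * T).
Rt = 100 * (1 + 0.00385 * 152.7)
Rt = 100 * (1 + 0.587895)
Rt = 100 * 1.587895
Rt = 158.79 ohm

158.79 ohm


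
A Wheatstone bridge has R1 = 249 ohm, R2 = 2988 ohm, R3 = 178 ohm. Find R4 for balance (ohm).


At balance: R1*R4 = R2*R3, so R4 = R2*R3/R1.
R4 = 2988 * 178 / 249
R4 = 531864 / 249
R4 = 2136.0 ohm

2136.0 ohm


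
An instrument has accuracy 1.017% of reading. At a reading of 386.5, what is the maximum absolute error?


Absolute error = (accuracy% / 100) * reading.
Error = (1.017 / 100) * 386.5
Error = 0.01017 * 386.5
Error = 3.9307

3.9307


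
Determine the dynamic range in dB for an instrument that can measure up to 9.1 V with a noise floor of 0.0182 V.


Dynamic range = 20 * log10(Vmax / Vnoise).
DR = 20 * log10(9.1 / 0.0182)
DR = 20 * log10(500.0)
DR = 53.98 dB

53.98 dB


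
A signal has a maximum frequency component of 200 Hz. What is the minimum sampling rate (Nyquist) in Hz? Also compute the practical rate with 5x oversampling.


By Nyquist theorem, fs_min = 2 * fmax.
fs_min = 2 * 200 = 400 Hz
Practical rate = 5 * fs_min = 5 * 400 = 2000 Hz

fs_min = 400 Hz, fs_practical = 2000 Hz


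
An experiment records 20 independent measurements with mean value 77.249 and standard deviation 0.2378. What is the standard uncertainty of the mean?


The standard uncertainty for Type A evaluation is u = s / sqrt(n).
u = 0.2378 / sqrt(20)
u = 0.2378 / 4.4721
u = 0.0532

0.0532


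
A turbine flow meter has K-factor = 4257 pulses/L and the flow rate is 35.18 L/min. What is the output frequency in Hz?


Frequency = K * Q / 60 (converting L/min to L/s).
f = 4257 * 35.18 / 60
f = 149761.26 / 60
f = 2496.02 Hz

2496.02 Hz


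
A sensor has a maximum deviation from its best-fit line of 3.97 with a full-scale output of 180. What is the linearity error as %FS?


Linearity error = (max deviation / full scale) * 100%.
Linearity = (3.97 / 180) * 100
Linearity = 2.206 %FS

2.206 %FS


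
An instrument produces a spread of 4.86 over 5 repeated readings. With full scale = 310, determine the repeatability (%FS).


Repeatability = (spread / full scale) * 100%.
R = (4.86 / 310) * 100
R = 1.568 %FS

1.568 %FS


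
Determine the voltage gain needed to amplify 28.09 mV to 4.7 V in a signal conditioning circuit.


Gain = Vout / Vin (converting to same units).
G = 4.7 V / 28.09 mV
G = 4700.0 mV / 28.09 mV
G = 167.32

167.32


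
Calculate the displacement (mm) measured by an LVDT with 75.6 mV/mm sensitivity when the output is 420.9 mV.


Displacement = Vout / sensitivity.
d = 420.9 / 75.6
d = 5.567 mm

5.567 mm


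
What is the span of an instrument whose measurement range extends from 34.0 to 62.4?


Span = upper range - lower range.
Span = 62.4 - (34.0)
Span = 28.4

28.4


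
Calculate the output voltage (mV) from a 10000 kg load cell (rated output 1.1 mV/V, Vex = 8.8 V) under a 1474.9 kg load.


Vout = rated_output * Vex * (load / capacity).
Vout = 1.1 * 8.8 * (1474.9 / 10000)
Vout = 1.1 * 8.8 * 0.14749
Vout = 1.428 mV

1.428 mV


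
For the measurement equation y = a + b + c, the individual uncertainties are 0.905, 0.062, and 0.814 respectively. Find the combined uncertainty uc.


For a sum of independent quantities, uc = sqrt(u1^2 + u2^2 + u3^2).
uc = sqrt(0.905^2 + 0.062^2 + 0.814^2)
uc = sqrt(0.819025 + 0.003844 + 0.662596)
uc = 1.2188

1.2188


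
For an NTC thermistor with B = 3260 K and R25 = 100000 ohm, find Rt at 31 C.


NTC thermistor equation: Rt = R25 * exp(B * (1/T - 1/T25)).
T in Kelvin: 304.15 K, T25 = 298.15 K
1/T - 1/T25 = 1/304.15 - 1/298.15 = -6.617e-05
B * (1/T - 1/T25) = 3260 * -6.617e-05 = -0.2157
Rt = 100000 * exp(-0.2157) = 80597.9 ohm

80597.9 ohm


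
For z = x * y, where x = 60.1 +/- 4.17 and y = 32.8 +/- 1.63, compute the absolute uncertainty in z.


For a product z = x*y, the relative uncertainty is:
uz/z = sqrt((ux/x)^2 + (uy/y)^2)
Relative uncertainties: ux/x = 4.17/60.1 = 0.069384
uy/y = 1.63/32.8 = 0.049695
z = 60.1 * 32.8 = 1971.3
uz = 1971.3 * sqrt(0.069384^2 + 0.049695^2) = 168.239

168.239


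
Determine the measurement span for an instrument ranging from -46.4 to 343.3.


Span = upper range - lower range.
Span = 343.3 - (-46.4)
Span = 389.7

389.7


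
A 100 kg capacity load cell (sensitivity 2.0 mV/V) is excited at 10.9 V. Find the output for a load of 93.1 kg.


Vout = rated_output * Vex * (load / capacity).
Vout = 2.0 * 10.9 * (93.1 / 100)
Vout = 2.0 * 10.9 * 0.931
Vout = 20.296 mV

20.296 mV


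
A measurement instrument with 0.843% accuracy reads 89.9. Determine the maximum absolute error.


Absolute error = (accuracy% / 100) * reading.
Error = (0.843 / 100) * 89.9
Error = 0.00843 * 89.9
Error = 0.7579

0.7579


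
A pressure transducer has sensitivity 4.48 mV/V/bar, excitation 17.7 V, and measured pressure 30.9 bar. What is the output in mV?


Output = sensitivity * Vex * P.
Vout = 4.48 * 17.7 * 30.9
Vout = 79.296 * 30.9
Vout = 2450.25 mV

2450.25 mV
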